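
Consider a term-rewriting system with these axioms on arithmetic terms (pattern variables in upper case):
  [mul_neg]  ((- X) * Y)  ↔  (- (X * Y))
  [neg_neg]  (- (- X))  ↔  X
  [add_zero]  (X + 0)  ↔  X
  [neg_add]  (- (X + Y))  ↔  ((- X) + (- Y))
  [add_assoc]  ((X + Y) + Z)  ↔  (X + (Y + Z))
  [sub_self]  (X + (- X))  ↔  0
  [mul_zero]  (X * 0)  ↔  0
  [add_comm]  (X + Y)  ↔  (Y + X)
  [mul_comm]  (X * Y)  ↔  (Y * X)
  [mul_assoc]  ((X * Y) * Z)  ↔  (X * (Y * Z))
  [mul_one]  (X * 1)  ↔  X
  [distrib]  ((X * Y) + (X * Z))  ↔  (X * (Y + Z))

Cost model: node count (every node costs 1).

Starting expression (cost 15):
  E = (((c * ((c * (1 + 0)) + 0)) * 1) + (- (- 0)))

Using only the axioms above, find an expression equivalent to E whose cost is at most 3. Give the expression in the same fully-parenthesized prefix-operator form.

1. [mul_one →] ((c * ((c * (1 + 0)) + 0)) * 1)  →  (c * ((c * (1 + 0)) + 0));  E = ((c * ((c * (1 + 0)) + 0)) + (- (- 0)))
2. [add_zero →] (1 + 0)  →  1;  E = ((c * ((c * 1) + 0)) + (- (- 0)))
3. [neg_neg →] (- (- 0))  →  0;  E = ((c * ((c * 1) + 0)) + 0)
4. [mul_one →] (c * 1)  →  c;  E = ((c * (c + 0)) + 0)
5. [add_zero →] ((c * (c + 0)) + 0)  →  (c * (c + 0))
6. [add_zero →] (c + 0)  →  c;  cost 3 ≤ 3, done

(c * c)   [cost 3]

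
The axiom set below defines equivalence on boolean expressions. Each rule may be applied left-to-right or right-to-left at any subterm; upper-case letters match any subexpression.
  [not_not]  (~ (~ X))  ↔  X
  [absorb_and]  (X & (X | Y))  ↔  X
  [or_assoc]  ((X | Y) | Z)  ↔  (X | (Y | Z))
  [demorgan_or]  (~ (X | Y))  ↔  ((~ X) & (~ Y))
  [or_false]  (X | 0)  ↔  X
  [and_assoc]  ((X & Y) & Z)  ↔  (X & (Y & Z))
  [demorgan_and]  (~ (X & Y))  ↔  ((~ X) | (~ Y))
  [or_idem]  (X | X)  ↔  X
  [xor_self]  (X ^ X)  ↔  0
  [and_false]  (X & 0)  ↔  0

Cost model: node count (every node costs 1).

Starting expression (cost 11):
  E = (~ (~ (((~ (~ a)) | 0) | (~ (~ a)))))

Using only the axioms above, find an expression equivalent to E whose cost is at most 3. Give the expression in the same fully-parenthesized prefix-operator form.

1. [not_not →] (~ (~ (((~ (~ a)) | 0) | (~ (~ a)))))  →  (((~ (~ a)) | 0) | (~ (~ a)))
2. [or_false →] ((~ (~ a)) | 0)  →  (~ (~ a));  E = ((~ (~ a)) | (~ (~ a)))
3. [or_idem →] ((~ (~ a)) | (~ (~ a)))  →  (~ (~ a));  cost 3 ≤ 3, done

(~ (~ a))   [cost 3]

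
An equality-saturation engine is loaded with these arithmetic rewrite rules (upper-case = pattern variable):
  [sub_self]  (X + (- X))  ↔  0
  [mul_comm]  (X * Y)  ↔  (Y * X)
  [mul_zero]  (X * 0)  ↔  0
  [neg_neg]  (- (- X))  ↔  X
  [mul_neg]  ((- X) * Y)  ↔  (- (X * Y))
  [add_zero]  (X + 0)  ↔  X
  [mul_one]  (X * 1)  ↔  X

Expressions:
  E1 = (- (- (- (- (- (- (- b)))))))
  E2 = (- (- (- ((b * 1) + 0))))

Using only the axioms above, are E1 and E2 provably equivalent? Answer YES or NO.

(1) (- (- (- (- (- b)))))  =[neg_neg →]=  (- (- (- b)))    ⊢ (- (- (- (- (- b)))))
(2) (- (- (- b)))  =[neg_neg →]=  (- b)    ⊢ (- (- (- b)))
(3) (- (- b))  =[neg_neg →]=  b    ⊢ (- b)
(4) b  =[mul_one ←]=  (b * 1)    ⊢ (- (b * 1))
(5) (b * 1)  =[neg_neg ←]=  (- (- (b * 1)))    ⊢ (- (- (- (b * 1))))
(6) (b * 1)  =[add_zero ←]=  ((b * 1) + 0)    ⊢ E2

YES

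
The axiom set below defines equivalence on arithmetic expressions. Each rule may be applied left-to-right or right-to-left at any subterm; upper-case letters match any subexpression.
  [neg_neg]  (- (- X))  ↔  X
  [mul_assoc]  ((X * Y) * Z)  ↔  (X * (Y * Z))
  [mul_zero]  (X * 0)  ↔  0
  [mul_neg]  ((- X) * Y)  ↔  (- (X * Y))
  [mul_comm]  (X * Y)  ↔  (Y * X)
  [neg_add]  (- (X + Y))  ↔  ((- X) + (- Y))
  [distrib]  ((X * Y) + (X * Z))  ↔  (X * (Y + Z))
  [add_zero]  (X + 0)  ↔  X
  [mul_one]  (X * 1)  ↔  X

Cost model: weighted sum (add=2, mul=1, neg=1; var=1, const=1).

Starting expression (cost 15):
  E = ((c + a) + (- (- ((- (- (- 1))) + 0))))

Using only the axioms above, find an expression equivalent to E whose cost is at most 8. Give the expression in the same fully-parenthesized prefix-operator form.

((c + a) + (- 1))   [cost 8]

(1) (- (- 1))  =[neg_neg →]=  1    ⊢ ((c + a) + (- (- ((- 1) + 0))))
(2) (- (- ((- 1) + 0)))  =[neg_neg →]=  ((- 1) + 0)    ⊢ ((c + a) + ((- 1) + 0))
(3) ((- 1) + 0)  =[add_zero →]=  (- 1)    ⊢ cost 8, within 8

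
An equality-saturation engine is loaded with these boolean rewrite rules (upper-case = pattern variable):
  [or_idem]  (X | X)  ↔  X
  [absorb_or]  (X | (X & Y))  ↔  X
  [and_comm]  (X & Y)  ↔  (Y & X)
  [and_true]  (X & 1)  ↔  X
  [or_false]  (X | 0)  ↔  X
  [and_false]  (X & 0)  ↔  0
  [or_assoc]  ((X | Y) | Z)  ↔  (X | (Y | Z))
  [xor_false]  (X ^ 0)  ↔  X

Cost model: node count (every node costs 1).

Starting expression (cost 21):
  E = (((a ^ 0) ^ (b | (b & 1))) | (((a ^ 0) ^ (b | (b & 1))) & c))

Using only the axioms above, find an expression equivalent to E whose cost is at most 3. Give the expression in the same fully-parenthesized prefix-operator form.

(a ^ b)   [cost 3]

step 1: absorb_or (→) rewrites (((a ^ 0) ^ (b | (b & 1))) | (((a ^ 0) ^ (b | (b & 1))) & c)) into ((a ^ 0) ^ (b | (b & 1)))
step 2: xor_false (→) rewrites (a ^ 0) into a, now (a ^ (b | (b & 1)))
step 3: absorb_or (→) rewrites (b | (b & 1)) into b, reaching cost 3 (bound 3)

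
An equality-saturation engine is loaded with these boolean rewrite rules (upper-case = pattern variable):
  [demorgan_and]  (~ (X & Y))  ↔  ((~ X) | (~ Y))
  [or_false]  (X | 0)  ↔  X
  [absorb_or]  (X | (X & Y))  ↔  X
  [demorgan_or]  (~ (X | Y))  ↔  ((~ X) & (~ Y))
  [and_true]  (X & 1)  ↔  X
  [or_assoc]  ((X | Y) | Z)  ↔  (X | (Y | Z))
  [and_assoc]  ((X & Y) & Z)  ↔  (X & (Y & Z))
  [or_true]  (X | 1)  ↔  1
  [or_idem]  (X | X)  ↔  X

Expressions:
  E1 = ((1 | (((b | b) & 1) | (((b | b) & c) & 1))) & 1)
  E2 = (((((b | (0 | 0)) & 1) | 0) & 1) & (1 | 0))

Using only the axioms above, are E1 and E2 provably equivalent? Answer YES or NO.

Every axiom is a valid identity, so a rewrite proof would force E1 and E2 to agree under every assignment.
At b=0, c=0: E1 = 1 but E2 = 0; they differ, so no derivation exists.

NO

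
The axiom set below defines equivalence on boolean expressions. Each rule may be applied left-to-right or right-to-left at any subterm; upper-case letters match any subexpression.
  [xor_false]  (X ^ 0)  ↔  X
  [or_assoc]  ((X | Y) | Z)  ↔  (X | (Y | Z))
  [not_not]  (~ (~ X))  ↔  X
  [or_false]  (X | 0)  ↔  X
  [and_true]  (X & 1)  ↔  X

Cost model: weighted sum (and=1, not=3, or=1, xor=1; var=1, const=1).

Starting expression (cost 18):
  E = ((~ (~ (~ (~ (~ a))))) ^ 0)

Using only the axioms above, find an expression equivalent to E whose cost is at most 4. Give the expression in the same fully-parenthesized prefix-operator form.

(1) ((~ (~ (~ (~ (~ a))))) ^ 0)  =[xor_false →]=  (~ (~ (~ (~ (~ a)))))
(2) (~ (~ a))  =[not_not →]=  a    ⊢ (~ (~ (~ a)))
(3) (~ (~ (~ a)))  =[not_not →]=  (~ a)    ⊢ cost 4, within 4

(~ a)   [cost 4]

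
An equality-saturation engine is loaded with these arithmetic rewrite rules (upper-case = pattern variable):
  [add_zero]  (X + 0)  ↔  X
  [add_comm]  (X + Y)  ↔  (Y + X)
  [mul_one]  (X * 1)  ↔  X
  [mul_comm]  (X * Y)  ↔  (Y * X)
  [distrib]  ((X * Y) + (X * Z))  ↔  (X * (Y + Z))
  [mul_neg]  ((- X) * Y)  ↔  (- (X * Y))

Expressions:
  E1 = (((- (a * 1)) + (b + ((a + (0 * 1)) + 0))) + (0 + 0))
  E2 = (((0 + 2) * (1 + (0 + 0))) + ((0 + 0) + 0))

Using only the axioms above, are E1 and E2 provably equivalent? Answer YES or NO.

NO

All listed rules preserve value, hence provable equivalence implies equal values everywhere; look for a separating assignment.
a=0, b=0 gives E1 ↦ 0, E2 ↦ 2; values differ ⇒ not provably equivalent.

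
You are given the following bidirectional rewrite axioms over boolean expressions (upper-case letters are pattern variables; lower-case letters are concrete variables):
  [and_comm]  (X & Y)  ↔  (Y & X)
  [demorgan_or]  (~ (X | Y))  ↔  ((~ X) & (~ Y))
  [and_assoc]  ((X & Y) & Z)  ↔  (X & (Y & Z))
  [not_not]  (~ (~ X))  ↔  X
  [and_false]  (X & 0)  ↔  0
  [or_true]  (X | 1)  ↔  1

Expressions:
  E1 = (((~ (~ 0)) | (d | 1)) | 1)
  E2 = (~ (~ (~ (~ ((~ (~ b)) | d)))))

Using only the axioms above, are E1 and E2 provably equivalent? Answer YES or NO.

NO

All listed rules preserve value, hence provable equivalence implies equal values everywhere; look for a separating assignment.
b=0, d=0 gives E1 ↦ 1, E2 ↦ 0; values differ ⇒ not provably equivalent.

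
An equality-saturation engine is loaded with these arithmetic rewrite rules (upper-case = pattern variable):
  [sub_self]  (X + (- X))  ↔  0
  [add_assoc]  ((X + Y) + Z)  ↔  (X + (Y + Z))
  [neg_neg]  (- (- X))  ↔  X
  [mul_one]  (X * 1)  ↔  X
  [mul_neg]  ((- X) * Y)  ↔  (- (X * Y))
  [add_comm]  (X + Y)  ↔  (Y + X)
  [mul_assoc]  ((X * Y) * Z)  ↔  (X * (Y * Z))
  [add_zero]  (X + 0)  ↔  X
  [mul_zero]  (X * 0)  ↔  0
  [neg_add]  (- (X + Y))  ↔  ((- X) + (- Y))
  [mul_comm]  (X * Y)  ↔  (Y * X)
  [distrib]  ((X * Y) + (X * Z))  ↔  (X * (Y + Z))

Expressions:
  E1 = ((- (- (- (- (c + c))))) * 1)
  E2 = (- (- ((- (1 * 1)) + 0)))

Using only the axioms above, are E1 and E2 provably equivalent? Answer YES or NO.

NO

Every axiom is a valid identity, so a rewrite proof would force E1 and E2 to agree under every assignment.
At c=0: E1 = 0 but E2 = -1; they differ, so no derivation exists.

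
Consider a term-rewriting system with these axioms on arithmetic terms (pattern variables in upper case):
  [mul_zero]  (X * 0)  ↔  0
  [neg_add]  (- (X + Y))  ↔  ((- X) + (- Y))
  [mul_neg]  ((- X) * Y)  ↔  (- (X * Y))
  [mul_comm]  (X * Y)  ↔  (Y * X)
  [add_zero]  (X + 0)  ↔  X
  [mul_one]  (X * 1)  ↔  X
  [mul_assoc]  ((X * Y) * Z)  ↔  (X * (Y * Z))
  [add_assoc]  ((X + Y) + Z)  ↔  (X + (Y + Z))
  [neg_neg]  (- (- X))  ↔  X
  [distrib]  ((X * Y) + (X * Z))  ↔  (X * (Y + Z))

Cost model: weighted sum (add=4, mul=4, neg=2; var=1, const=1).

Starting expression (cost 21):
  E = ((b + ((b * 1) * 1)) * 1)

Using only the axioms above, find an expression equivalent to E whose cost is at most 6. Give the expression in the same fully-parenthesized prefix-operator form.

1. [mul_one →] ((b * 1) * 1)  →  (b * 1);  E = ((b + (b * 1)) * 1)
2. [mul_one →] (b * 1)  →  b;  E = ((b + b) * 1)
3. [mul_one →] ((b + b) * 1)  →  (b + b);  cost 6 ≤ 6, done

(b + b)   [cost 6]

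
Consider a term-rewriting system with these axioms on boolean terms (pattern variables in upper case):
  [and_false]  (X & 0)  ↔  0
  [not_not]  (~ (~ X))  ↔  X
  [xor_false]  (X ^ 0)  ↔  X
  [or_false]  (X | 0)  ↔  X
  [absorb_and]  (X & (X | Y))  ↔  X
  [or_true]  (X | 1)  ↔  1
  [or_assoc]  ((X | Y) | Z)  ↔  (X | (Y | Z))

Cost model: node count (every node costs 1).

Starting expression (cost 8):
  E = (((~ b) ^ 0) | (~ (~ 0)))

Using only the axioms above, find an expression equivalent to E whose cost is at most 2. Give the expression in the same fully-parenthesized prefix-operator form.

(~ b)   [cost 2]

1. [not_not →] (~ (~ 0))  →  0;  E = (((~ b) ^ 0) | 0)
2. [or_false →] (((~ b) ^ 0) | 0)  →  ((~ b) ^ 0)
3. [xor_false →] ((~ b) ^ 0)  →  (~ b);  cost 2 ≤ 2, done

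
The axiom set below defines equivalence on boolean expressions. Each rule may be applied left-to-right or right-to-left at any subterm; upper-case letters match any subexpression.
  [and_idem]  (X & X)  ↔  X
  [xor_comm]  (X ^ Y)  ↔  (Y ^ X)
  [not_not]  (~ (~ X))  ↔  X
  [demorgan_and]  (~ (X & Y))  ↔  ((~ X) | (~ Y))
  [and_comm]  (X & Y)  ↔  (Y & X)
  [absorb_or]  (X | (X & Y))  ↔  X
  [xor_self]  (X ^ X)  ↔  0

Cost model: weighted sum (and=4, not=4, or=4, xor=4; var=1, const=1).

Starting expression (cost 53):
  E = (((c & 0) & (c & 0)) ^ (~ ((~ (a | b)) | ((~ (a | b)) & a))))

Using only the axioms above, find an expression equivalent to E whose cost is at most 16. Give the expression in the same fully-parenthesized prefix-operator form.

((c & 0) ^ (a | b))   [cost 16]

step 1: absorb_or (→) rewrites ((~ (a | b)) | ((~ (a | b)) & a)) into (~ (a | b)), now (((c & 0) & (c & 0)) ^ (~ (~ (a | b))))
step 2: and_idem (→) rewrites ((c & 0) & (c & 0)) into (c & 0), now ((c & 0) ^ (~ (~ (a | b))))
step 3: not_not (→) rewrites (~ (~ (a | b))) into (a | b), reaching cost 16 (bound 16)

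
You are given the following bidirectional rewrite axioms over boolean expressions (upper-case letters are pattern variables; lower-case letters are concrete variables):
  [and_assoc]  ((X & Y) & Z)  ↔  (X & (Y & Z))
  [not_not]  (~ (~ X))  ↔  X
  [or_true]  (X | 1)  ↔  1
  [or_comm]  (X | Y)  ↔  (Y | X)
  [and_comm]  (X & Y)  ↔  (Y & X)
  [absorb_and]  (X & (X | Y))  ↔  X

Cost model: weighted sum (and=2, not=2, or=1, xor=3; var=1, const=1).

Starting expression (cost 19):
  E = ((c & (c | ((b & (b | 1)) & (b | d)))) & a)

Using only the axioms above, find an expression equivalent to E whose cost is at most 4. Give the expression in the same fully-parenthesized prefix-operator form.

(c & a)   [cost 4]

(1) (b & (b | 1))  =[absorb_and →]=  b    ⊢ ((c & (c | (b & (b | d)))) & a)
(2) (b & (b | d))  =[absorb_and →]=  b    ⊢ ((c & (c | b)) & a)
(3) (c & (c | b))  =[absorb_and →]=  c    ⊢ cost 4, within 4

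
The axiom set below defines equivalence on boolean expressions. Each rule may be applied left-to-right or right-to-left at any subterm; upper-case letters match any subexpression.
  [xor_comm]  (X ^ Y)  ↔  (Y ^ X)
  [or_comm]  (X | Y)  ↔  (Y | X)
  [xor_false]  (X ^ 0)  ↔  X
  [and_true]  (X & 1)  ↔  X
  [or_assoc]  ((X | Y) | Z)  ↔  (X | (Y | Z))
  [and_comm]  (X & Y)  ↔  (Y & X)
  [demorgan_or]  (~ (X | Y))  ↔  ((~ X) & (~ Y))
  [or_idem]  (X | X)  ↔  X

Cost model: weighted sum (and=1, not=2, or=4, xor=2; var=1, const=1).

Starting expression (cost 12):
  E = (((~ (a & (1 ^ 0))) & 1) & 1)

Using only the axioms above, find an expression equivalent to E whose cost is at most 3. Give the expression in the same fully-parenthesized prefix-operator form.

(~ a)   [cost 3]

step 1: xor_false (→) rewrites (1 ^ 0) into 1, now (((~ (a & 1)) & 1) & 1)
step 2: and_true (→) rewrites ((~ (a & 1)) & 1) into (~ (a & 1)), now ((~ (a & 1)) & 1)
step 3: and_true (→) rewrites ((~ (a & 1)) & 1) into (~ (a & 1))
step 4: and_true (→) rewrites (a & 1) into a, reaching cost 3 (bound 3)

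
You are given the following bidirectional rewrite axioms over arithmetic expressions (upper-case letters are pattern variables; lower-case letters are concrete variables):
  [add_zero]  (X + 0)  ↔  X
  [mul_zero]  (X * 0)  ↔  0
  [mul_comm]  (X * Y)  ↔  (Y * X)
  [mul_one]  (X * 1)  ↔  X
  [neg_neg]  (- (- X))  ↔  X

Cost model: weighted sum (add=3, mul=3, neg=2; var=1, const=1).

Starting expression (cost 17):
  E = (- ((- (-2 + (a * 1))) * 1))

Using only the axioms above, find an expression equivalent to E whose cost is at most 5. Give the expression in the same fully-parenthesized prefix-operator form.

(1) ((- (-2 + (a * 1))) * 1)  =[mul_one →]=  (- (-2 + (a * 1)))    ⊢ (- (- (-2 + (a * 1))))
(2) (- (- (-2 + (a * 1))))  =[neg_neg →]=  (-2 + (a * 1))
(3) (a * 1)  =[mul_one →]=  a    ⊢ cost 5, within 5

(-2 + a)   [cost 5]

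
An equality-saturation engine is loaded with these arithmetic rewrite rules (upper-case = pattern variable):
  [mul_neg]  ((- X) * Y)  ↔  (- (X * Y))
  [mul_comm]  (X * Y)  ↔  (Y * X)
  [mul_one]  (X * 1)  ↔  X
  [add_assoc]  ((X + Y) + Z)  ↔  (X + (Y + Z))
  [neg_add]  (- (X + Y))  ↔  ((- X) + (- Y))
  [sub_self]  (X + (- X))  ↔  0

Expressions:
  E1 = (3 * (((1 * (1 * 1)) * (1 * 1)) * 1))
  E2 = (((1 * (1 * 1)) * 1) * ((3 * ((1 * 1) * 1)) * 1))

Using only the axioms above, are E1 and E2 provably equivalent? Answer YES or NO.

YES

(1) (((1 * (1 * 1)) * (1 * 1)) * 1)  =[mul_one →]=  ((1 * (1 * 1)) * (1 * 1))    ⊢ (3 * ((1 * (1 * 1)) * (1 * 1)))
(2) (1 * 1)  =[mul_one →]=  1    ⊢ (3 * ((1 * 1) * (1 * 1)))
(3) (1 * 1)  =[mul_one →]=  1    ⊢ (3 * (1 * (1 * 1)))
(4) (1 * 1)  =[mul_one →]=  1    ⊢ (3 * (1 * 1))
(5) (3 * (1 * 1))  =[mul_comm →]=  ((1 * 1) * 3)
(6) (1 * 1)  =[mul_one →]=  1    ⊢ (1 * 3)
(7) 3  =[mul_one ←]=  (3 * 1)    ⊢ (1 * (3 * 1))
(8) 3  =[mul_one ←]=  (3 * 1)    ⊢ (1 * ((3 * 1) * 1))
(9) 1  =[mul_one ←]=  (1 * 1)    ⊢ ((1 * 1) * ((3 * 1) * 1))
(10) 1  =[mul_one ←]=  (1 * 1)    ⊢ ((1 * 1) * ((3 * (1 * 1)) * 1))
(11) (1 * 1)  =[mul_one ←]=  ((1 * 1) * 1)    ⊢ (((1 * 1) * 1) * ((3 * (1 * 1)) * 1))
(12) 1  =[mul_one ←]=  (1 * 1)    ⊢ (((1 * (1 * 1)) * 1) * ((3 * (1 * 1)) * 1))
(13) 1  =[mul_one ←]=  (1 * 1)    ⊢ E2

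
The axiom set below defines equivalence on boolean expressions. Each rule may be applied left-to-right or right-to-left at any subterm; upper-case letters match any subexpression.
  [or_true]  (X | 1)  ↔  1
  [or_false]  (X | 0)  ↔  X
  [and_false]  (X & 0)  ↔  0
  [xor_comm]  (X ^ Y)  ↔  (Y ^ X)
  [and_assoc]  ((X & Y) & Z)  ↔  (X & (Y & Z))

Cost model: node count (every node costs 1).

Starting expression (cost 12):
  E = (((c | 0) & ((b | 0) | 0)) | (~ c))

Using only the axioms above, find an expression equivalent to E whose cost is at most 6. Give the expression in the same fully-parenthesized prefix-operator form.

1. [or_false →] (b | 0)  →  b;  E = (((c | 0) & (b | 0)) | (~ c))
2. [or_false →] (b | 0)  →  b;  E = (((c | 0) & b) | (~ c))
3. [or_false →] (c | 0)  →  c;  cost 6 ≤ 6, done

((c & b) | (~ c))   [cost 6]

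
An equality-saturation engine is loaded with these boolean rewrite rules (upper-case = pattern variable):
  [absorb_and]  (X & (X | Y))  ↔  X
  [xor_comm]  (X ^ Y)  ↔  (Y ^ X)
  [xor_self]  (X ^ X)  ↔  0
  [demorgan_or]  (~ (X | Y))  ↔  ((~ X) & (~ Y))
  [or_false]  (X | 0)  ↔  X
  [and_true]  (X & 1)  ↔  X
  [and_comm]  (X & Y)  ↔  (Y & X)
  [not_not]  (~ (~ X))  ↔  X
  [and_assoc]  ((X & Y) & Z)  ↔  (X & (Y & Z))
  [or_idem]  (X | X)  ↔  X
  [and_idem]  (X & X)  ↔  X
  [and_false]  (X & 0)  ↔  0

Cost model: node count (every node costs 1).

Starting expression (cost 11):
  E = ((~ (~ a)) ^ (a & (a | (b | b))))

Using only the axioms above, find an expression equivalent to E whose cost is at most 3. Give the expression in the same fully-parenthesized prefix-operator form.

(a ^ a)   [cost 3]

step 1: or_idem (→) rewrites (b | b) into b, now ((~ (~ a)) ^ (a & (a | b)))
step 2: not_not (→) rewrites (~ (~ a)) into a, now (a ^ (a & (a | b)))
step 3: absorb_and (→) rewrites (a & (a | b)) into a, reaching cost 3 (bound 3)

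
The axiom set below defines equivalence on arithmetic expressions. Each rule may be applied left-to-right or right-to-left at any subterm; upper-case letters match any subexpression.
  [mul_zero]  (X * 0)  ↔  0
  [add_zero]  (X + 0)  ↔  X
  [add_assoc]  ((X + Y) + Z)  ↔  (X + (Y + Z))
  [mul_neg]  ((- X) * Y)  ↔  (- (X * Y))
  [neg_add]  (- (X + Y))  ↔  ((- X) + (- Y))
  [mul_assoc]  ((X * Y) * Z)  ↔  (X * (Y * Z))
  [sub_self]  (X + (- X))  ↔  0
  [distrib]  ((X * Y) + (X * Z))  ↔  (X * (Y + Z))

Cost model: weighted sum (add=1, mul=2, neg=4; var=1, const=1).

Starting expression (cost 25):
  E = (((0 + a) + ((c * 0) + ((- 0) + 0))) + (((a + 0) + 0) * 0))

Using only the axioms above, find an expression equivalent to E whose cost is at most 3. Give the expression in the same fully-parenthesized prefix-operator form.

1. [add_zero →] ((- 0) + 0)  →  (- 0);  E = (((0 + a) + ((c * 0) + (- 0))) + (((a + 0) + 0) * 0))
2. [add_zero →] ((a + 0) + 0)  →  (a + 0);  E = (((0 + a) + ((c * 0) + (- 0))) + ((a + 0) * 0))
3. [mul_zero →] (c * 0)  →  0;  E = (((0 + a) + (0 + (- 0))) + ((a + 0) * 0))
4. [add_zero →] (a + 0)  →  a;  E = (((0 + a) + (0 + (- 0))) + (a * 0))
5. [mul_zero →] (a * 0)  →  0;  E = (((0 + a) + (0 + (- 0))) + 0)
6. [add_zero →] (((0 + a) + (0 + (- 0))) + 0)  →  ((0 + a) + (0 + (- 0)))
7. [sub_self →] (0 + (- 0))  →  0;  E = ((0 + a) + 0)
8. [add_zero →] ((0 + a) + 0)  →  (0 + a);  cost 3 ≤ 3, done

(0 + a)   [cost 3]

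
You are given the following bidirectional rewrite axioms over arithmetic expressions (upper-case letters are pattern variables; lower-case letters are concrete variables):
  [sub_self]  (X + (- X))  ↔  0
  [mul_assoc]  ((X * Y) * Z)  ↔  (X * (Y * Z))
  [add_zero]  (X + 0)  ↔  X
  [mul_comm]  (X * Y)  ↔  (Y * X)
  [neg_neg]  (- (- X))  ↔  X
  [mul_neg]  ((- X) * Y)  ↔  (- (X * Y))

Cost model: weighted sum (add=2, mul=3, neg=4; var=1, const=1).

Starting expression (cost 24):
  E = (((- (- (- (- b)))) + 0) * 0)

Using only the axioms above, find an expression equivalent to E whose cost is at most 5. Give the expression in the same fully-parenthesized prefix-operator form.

step 1: add_zero (→) rewrites ((- (- (- (- b)))) + 0) into (- (- (- (- b)))), now ((- (- (- (- b)))) * 0)
step 2: neg_neg (→) rewrites (- (- (- (- b)))) into (- (- b)), now ((- (- b)) * 0)
step 3: neg_neg (→) rewrites (- (- b)) into b, reaching cost 5 (bound 5)

(b * 0)   [cost 5]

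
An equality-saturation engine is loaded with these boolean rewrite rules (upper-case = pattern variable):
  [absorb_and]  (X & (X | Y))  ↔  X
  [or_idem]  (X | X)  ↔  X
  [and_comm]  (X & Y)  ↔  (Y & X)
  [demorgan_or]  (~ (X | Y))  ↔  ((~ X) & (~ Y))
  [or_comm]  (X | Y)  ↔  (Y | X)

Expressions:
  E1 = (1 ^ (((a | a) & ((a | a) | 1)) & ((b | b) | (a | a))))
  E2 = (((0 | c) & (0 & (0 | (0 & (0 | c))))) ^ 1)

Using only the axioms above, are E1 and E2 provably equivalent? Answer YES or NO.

All listed rules preserve value, hence provable equivalence implies equal values everywhere; look for a separating assignment.
a=1, b=0, c=0 gives E1 ↦ 0, E2 ↦ 1; values differ ⇒ not provably equivalent.

NO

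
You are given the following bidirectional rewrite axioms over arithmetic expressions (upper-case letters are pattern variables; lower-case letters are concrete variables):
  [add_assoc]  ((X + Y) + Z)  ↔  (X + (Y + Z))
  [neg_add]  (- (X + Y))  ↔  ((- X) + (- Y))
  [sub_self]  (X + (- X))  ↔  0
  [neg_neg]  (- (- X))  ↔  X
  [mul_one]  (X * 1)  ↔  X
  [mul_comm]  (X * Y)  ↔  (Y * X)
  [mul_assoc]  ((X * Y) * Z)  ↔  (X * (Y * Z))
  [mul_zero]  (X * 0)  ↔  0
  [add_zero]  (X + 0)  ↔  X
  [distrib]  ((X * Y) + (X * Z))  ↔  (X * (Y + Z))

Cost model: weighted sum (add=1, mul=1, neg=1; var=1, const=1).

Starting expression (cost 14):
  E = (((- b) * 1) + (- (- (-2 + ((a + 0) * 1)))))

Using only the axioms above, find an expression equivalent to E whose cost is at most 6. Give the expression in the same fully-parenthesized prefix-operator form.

1. [neg_neg →] (- (- (-2 + ((a + 0) * 1))))  →  (-2 + ((a + 0) * 1));  E = (((- b) * 1) + (-2 + ((a + 0) * 1)))
2. [mul_one →] ((a + 0) * 1)  →  (a + 0);  E = (((- b) * 1) + (-2 + (a + 0)))
3. [add_zero →] (a + 0)  →  a;  E = (((- b) * 1) + (-2 + a))
4. [mul_one →] ((- b) * 1)  →  (- b);  cost 6 ≤ 6, done

((- b) + (-2 + a))   [cost 6]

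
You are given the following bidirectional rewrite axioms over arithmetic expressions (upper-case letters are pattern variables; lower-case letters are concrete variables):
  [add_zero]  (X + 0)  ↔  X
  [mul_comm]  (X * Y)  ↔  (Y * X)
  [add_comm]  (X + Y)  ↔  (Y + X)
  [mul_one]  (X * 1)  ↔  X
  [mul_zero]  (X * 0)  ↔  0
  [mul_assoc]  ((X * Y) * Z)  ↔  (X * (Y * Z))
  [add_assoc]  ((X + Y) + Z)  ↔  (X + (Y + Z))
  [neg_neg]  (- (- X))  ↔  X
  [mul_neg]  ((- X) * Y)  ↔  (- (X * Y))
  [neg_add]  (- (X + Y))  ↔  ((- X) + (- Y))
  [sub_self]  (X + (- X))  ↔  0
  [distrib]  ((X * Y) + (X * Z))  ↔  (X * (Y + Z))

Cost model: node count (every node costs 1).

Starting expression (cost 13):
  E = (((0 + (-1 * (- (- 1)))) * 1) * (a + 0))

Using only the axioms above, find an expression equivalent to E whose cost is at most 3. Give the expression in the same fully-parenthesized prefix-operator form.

(a * -1)   [cost 3]

1. [neg_neg →] (- (- 1))  →  1;  E = (((0 + (-1 * 1)) * 1) * (a + 0))
2. [mul_one →] ((0 + (-1 * 1)) * 1)  →  (0 + (-1 * 1));  E = ((0 + (-1 * 1)) * (a + 0))
3. [add_zero →] (a + 0)  →  a;  E = ((0 + (-1 * 1)) * a)
4. [mul_one →] (-1 * 1)  →  -1;  E = ((0 + -1) * a)
5. [mul_comm →] ((0 + -1) * a)  →  (a * (0 + -1))
6. [add_comm →] (0 + -1)  →  (-1 + 0);  E = (a * (-1 + 0))
7. [add_zero →] (-1 + 0)  →  -1;  cost 3 ≤ 3, done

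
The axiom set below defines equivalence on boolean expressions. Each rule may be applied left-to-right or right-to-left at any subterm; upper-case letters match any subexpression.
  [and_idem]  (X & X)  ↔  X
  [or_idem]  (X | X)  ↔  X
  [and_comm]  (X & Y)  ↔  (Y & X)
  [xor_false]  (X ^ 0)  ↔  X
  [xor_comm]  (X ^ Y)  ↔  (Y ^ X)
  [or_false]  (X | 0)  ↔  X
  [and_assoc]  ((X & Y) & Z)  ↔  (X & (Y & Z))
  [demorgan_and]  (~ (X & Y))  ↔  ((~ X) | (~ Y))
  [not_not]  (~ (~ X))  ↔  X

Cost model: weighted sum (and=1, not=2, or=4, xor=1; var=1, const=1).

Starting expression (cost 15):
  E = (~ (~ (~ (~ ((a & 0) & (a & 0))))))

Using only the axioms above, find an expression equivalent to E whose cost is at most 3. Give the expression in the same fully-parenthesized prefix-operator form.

(1) (~ (~ ((a & 0) & (a & 0))))  =[not_not →]=  ((a & 0) & (a & 0))    ⊢ (~ (~ ((a & 0) & (a & 0))))
(2) ((a & 0) & (a & 0))  =[and_idem →]=  (a & 0)    ⊢ (~ (~ (a & 0)))
(3) (~ (~ (a & 0)))  =[not_not →]=  (a & 0)    ⊢ cost 3, within 3

(a & 0)   [cost 3]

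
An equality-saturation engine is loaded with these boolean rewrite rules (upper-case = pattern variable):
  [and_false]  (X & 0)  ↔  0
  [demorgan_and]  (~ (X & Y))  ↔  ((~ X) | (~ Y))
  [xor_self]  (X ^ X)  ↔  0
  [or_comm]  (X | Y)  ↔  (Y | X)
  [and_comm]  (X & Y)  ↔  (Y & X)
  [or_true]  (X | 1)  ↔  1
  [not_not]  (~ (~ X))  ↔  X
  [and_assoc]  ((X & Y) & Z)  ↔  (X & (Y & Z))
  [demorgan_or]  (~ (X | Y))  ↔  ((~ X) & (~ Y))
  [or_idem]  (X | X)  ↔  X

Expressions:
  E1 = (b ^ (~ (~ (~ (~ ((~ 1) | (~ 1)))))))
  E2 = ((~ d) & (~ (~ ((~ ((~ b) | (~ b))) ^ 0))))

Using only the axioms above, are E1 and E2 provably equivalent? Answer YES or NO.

The axioms are sound identities: if E1 ↔* E2 then E1 and E2 evaluate identically under any assignment.
Under b=1, d=1: E1 evaluates to 1, E2 to 0. Distinct ⇒ no rewrite sequence connects them.

NO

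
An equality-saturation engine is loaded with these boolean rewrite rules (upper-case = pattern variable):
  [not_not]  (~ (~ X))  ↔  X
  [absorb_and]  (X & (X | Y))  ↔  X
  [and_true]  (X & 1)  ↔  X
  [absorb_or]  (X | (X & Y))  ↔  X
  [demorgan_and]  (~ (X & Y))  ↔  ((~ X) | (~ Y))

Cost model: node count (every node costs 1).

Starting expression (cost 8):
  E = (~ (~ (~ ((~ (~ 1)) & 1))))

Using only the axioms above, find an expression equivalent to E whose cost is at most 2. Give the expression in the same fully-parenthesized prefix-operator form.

1. [not_not →] (~ (~ 1))  →  1;  E = (~ (~ (~ (1 & 1))))
2. [and_true →] (1 & 1)  →  1;  E = (~ (~ (~ 1)))
3. [not_not →] (~ (~ (~ 1)))  →  (~ 1);  cost 2 ≤ 2, done

(~ 1)   [cost 2]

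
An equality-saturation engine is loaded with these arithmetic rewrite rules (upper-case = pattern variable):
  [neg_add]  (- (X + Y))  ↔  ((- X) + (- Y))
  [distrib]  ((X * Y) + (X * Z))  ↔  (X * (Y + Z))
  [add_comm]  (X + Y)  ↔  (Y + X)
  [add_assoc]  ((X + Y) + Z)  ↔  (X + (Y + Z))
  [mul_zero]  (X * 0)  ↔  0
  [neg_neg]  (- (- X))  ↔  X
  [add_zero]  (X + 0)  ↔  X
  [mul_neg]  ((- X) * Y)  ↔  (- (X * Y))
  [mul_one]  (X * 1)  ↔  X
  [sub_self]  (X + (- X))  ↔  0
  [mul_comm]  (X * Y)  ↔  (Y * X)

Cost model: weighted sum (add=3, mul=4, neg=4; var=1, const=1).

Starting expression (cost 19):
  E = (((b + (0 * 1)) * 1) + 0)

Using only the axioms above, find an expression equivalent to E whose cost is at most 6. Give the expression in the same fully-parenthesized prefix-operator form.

(b * 1)   [cost 6]

(1) (0 * 1)  =[mul_one →]=  0    ⊢ (((b + 0) * 1) + 0)
(2) (b + 0)  =[add_zero →]=  b    ⊢ ((b * 1) + 0)
(3) ((b * 1) + 0)  =[add_zero →]=  (b * 1)    ⊢ cost 6, within 6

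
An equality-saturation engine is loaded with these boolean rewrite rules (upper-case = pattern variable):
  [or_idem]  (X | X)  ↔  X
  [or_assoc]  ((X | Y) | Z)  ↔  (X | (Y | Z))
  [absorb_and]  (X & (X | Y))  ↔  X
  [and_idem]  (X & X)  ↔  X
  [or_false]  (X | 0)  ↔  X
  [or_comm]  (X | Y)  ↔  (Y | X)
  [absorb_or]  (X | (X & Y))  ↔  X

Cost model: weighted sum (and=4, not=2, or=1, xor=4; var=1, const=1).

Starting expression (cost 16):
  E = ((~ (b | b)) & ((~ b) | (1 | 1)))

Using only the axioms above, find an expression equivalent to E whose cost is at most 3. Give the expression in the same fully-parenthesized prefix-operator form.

(~ b)   [cost 3]

(1) (b | b)  =[or_idem →]=  b    ⊢ ((~ b) & ((~ b) | (1 | 1)))
(2) (1 | 1)  =[or_idem →]=  1    ⊢ ((~ b) & ((~ b) | 1))
(3) ((~ b) & ((~ b) | 1))  =[absorb_and →]=  (~ b)    ⊢ cost 3, within 3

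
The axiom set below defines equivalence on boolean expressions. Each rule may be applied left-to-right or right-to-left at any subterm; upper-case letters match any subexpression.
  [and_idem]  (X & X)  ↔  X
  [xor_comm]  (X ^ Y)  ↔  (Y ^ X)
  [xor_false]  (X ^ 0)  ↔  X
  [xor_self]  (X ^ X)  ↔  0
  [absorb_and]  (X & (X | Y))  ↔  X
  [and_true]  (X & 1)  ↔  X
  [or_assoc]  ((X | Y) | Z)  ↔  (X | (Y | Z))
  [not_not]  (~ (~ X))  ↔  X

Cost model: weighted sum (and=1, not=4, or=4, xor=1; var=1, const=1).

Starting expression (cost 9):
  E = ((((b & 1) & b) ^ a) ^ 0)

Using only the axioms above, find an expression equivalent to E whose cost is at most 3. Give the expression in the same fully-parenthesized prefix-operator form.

(b ^ a)   [cost 3]

(1) (b & 1)  =[and_true →]=  b    ⊢ (((b & b) ^ a) ^ 0)
(2) (b & b)  =[and_idem →]=  b    ⊢ ((b ^ a) ^ 0)
(3) ((b ^ a) ^ 0)  =[xor_false →]=  (b ^ a)    ⊢ cost 3, within 3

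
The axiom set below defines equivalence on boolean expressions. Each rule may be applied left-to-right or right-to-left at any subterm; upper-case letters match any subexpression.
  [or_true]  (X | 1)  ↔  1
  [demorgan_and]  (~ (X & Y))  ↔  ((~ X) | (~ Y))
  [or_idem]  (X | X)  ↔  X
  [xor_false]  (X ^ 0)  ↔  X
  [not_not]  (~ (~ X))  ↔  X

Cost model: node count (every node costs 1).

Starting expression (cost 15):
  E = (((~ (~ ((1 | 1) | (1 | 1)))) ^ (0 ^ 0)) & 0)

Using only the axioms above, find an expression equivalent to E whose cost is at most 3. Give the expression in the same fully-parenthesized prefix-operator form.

(1 & 0)   [cost 3]

1. [not_not →] (~ (~ ((1 | 1) | (1 | 1))))  →  ((1 | 1) | (1 | 1));  E = ((((1 | 1) | (1 | 1)) ^ (0 ^ 0)) & 0)
2. [xor_false →] (0 ^ 0)  →  0;  E = ((((1 | 1) | (1 | 1)) ^ 0) & 0)
3. [xor_false →] (((1 | 1) | (1 | 1)) ^ 0)  →  ((1 | 1) | (1 | 1));  E = (((1 | 1) | (1 | 1)) & 0)
4. [or_idem →] ((1 | 1) | (1 | 1))  →  (1 | 1);  E = ((1 | 1) & 0)
5. [or_true →] (1 | 1)  →  1;  cost 3 ≤ 3, done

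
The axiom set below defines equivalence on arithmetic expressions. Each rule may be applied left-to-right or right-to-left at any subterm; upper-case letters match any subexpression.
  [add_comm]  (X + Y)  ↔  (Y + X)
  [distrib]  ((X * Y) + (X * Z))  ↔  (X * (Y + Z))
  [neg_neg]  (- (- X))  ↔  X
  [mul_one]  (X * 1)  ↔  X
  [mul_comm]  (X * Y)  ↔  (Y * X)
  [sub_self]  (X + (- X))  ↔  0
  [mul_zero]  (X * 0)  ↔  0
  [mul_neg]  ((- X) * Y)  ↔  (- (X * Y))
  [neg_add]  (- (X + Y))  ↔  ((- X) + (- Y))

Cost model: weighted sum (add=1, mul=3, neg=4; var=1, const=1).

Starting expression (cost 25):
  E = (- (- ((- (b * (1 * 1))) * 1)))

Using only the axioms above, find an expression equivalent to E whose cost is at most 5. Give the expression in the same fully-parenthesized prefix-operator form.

(- b)   [cost 5]

step 1: neg_neg (→) rewrites (- (- ((- (b * (1 * 1))) * 1))) into ((- (b * (1 * 1))) * 1)
step 2: mul_one (→) rewrites (1 * 1) into 1, now ((- (b * 1)) * 1)
step 3: mul_one (→) rewrites (b * 1) into b, now ((- b) * 1)
step 4: mul_one (→) rewrites ((- b) * 1) into (- b), reaching cost 5 (bound 5)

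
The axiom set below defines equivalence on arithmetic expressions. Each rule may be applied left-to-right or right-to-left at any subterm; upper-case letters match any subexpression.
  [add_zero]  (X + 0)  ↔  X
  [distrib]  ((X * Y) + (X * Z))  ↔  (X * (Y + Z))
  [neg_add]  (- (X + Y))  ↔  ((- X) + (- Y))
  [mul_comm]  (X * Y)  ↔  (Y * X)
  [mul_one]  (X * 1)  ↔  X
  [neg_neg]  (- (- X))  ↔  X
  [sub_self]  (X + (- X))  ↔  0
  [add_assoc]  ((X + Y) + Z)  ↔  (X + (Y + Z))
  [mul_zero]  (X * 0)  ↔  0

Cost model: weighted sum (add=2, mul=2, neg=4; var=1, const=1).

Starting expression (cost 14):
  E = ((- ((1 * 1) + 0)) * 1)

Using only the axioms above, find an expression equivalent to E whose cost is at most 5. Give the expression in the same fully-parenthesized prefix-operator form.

(- 1)   [cost 5]

step 1: add_zero (→) rewrites ((1 * 1) + 0) into (1 * 1), now ((- (1 * 1)) * 1)
step 2: mul_one (→) rewrites ((- (1 * 1)) * 1) into (- (1 * 1))
step 3: mul_one (→) rewrites (1 * 1) into 1, reaching cost 5 (bound 5)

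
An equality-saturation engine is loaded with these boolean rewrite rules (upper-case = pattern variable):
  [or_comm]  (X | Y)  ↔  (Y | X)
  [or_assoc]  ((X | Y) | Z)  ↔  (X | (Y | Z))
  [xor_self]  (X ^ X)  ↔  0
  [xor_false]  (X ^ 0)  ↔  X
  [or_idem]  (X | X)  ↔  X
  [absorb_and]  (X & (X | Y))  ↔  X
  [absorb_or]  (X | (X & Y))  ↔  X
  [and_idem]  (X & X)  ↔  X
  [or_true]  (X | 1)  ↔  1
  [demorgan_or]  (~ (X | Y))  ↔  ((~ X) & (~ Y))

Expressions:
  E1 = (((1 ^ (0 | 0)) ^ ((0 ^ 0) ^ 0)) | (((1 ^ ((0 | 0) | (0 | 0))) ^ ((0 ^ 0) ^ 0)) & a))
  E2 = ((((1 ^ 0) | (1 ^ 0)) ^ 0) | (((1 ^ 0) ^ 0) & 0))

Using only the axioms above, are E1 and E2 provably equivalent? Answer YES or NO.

1. [or_idem →] ((0 | 0) | (0 | 0))  →  (0 | 0);  E1 = (((1 ^ (0 | 0)) ^ ((0 ^ 0) ^ 0)) | (((1 ^ (0 | 0)) ^ ((0 ^ 0) ^ 0)) & a))
2. [absorb_or →] (((1 ^ (0 | 0)) ^ ((0 ^ 0) ^ 0)) | (((1 ^ (0 | 0)) ^ ((0 ^ 0) ^ 0)) & a))  →  ((1 ^ (0 | 0)) ^ ((0 ^ 0) ^ 0))
3. [xor_false →] ((0 ^ 0) ^ 0)  →  (0 ^ 0);  E1 = ((1 ^ (0 | 0)) ^ (0 ^ 0))
4. [xor_false →] (0 ^ 0)  →  0;  E1 = ((1 ^ (0 | 0)) ^ 0)
5. [or_idem →] (0 | 0)  →  0;  E1 = ((1 ^ 0) ^ 0)
6. [absorb_or ←] ((1 ^ 0) ^ 0)  →  (((1 ^ 0) ^ 0) | (((1 ^ 0) ^ 0) & 0))
7. [or_idem ←] (1 ^ 0)  →  ((1 ^ 0) | (1 ^ 0));  this is E2

YES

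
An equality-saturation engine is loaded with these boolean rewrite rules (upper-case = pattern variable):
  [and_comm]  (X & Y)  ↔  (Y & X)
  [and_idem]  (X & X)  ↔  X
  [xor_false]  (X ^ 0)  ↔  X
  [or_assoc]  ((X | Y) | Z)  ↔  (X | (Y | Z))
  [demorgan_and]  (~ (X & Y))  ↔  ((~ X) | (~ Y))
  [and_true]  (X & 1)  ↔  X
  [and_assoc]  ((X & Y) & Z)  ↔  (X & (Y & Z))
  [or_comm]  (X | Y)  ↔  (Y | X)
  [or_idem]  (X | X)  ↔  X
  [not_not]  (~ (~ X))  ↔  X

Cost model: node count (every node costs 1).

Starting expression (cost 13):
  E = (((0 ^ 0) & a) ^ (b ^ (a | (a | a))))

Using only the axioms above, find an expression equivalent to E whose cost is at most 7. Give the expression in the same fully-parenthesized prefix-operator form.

((0 & a) ^ (b ^ a))   [cost 7]

step 1: or_idem (→) rewrites (a | a) into a, now (((0 ^ 0) & a) ^ (b ^ (a | a)))
step 2: xor_false (→) rewrites (0 ^ 0) into 0, now ((0 & a) ^ (b ^ (a | a)))
step 3: or_idem (→) rewrites (a | a) into a, reaching cost 7 (bound 7)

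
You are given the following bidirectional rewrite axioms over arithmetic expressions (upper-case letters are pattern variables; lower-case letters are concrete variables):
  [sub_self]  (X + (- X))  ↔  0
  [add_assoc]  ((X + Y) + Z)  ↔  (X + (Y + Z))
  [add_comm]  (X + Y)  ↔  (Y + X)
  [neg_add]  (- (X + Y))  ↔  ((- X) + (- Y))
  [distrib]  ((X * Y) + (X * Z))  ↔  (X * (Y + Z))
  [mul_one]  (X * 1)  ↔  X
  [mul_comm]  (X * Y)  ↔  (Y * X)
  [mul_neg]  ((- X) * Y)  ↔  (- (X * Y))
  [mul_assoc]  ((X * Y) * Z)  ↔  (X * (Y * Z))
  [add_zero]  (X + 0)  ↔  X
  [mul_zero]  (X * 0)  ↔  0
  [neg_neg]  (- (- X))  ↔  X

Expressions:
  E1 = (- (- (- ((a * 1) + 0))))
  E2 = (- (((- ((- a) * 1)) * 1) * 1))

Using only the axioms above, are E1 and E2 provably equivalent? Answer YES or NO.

YES

1. [add_zero →] ((a * 1) + 0)  →  (a * 1);  E1 = (- (- (- (a * 1))))
2. [neg_neg →] (- (- (a * 1)))  →  (a * 1);  E1 = (- (a * 1))
3. [mul_one →] (a * 1)  →  a;  E1 = (- a)
4. [neg_neg ←] (- a)  →  (- (- (- a)))
5. [mul_one ←] (- (- a))  →  ((- (- a)) * 1);  E1 = (- ((- (- a)) * 1))
6. [mul_one ←] (- (- a))  →  ((- (- a)) * 1);  E1 = (- (((- (- a)) * 1) * 1))
7. [mul_one ←] (- a)  →  ((- a) * 1);  this is E2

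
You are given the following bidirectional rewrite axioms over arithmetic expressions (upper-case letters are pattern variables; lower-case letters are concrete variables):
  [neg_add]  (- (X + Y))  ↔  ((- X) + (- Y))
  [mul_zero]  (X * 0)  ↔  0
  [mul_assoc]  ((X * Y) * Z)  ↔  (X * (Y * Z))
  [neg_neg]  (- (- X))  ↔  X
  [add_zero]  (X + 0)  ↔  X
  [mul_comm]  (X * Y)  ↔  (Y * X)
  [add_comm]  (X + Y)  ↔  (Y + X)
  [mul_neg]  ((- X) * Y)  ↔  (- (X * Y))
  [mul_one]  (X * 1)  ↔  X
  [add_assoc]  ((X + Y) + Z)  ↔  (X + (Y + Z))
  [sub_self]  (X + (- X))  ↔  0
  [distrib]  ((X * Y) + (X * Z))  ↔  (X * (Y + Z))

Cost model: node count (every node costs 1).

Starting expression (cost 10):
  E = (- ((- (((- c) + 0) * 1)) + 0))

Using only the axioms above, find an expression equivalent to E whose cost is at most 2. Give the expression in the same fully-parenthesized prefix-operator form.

(1) ((- (((- c) + 0) * 1)) + 0)  =[add_zero →]=  (- (((- c) + 0) * 1))    ⊢ (- (- (((- c) + 0) * 1)))
(2) (((- c) + 0) * 1)  =[mul_one →]=  ((- c) + 0)    ⊢ (- (- ((- c) + 0)))
(3) ((- c) + 0)  =[add_zero →]=  (- c)    ⊢ (- (- (- c)))
(4) (- (- (- c)))  =[neg_neg →]=  (- c)    ⊢ cost 2, within 2

(- c)   [cost 2]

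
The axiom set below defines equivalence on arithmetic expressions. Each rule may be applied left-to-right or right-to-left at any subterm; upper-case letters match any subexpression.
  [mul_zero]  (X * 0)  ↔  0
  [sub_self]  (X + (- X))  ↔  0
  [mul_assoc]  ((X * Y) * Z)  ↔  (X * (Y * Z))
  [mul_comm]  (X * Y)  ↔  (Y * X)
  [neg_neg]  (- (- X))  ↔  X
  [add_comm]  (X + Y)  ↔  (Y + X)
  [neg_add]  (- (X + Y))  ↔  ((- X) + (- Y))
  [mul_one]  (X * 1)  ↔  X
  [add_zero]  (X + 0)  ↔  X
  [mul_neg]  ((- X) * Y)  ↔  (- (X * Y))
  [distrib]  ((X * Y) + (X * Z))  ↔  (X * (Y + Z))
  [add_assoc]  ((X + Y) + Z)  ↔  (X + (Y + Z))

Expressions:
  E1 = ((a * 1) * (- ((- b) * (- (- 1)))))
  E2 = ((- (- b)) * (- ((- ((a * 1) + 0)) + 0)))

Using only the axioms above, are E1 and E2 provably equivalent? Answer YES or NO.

1. [neg_neg →] (- (- 1))  →  1;  E1 = ((a * 1) * (- ((- b) * 1)))
2. [mul_one →] ((- b) * 1)  →  (- b);  E1 = ((a * 1) * (- (- b)))
3. [mul_one →] (a * 1)  →  a;  E1 = (a * (- (- b)))
4. [neg_neg →] (- (- b))  →  b;  E1 = (a * b)
5. [mul_comm →] (a * b)  →  (b * a)
6. [mul_one ←] a  →  (a * 1);  E1 = (b * (a * 1))
7. [add_zero ←] (a * 1)  →  ((a * 1) + 0);  E1 = (b * ((a * 1) + 0))
8. [neg_neg ←] b  →  (- (- b));  E1 = ((- (- b)) * ((a * 1) + 0))
9. [neg_neg ←] ((a * 1) + 0)  →  (- (- ((a * 1) + 0)));  E1 = ((- (- b)) * (- (- ((a * 1) + 0))))
10. [add_zero ←] (- ((a * 1) + 0))  →  ((- ((a * 1) + 0)) + 0);  this is E2

YES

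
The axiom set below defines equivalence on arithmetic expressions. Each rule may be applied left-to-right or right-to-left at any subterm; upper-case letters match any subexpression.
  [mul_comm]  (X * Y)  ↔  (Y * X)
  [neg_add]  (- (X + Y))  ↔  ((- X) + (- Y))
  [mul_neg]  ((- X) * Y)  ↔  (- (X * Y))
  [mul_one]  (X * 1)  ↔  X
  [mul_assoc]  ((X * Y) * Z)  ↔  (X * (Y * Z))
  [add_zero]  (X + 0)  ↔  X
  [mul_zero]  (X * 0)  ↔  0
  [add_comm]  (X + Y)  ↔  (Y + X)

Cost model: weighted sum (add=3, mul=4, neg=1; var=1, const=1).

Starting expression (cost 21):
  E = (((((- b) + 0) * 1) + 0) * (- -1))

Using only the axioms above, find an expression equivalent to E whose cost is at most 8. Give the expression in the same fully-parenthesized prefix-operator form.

(1) ((- b) + 0)  =[add_zero →]=  (- b)    ⊢ ((((- b) * 1) + 0) * (- -1))
(2) ((- b) * 1)  =[mul_one →]=  (- b)    ⊢ (((- b) + 0) * (- -1))
(3) ((- b) + 0)  =[add_zero →]=  (- b)    ⊢ cost 8, within 8

((- b) * (- -1))   [cost 8]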